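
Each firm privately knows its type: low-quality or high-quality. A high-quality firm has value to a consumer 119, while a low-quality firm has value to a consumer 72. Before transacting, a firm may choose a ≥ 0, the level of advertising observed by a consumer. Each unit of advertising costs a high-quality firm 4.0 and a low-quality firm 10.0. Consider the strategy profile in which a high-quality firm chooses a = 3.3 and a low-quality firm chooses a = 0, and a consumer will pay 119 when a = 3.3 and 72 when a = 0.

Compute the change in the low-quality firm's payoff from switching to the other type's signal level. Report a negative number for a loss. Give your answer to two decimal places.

14.00

Playing a = 0 the low-quality firm receives 72.
Deviating to a = 3.3 brings payment 119 at cost 10.0 × 3.3 = 33, netting 86.
Gain from deviating: 86 − 72 = 14.00.
The gain is positive, so the low-quality type's incentive-compatibility constraint is violated — this profile is not a separating equilibrium.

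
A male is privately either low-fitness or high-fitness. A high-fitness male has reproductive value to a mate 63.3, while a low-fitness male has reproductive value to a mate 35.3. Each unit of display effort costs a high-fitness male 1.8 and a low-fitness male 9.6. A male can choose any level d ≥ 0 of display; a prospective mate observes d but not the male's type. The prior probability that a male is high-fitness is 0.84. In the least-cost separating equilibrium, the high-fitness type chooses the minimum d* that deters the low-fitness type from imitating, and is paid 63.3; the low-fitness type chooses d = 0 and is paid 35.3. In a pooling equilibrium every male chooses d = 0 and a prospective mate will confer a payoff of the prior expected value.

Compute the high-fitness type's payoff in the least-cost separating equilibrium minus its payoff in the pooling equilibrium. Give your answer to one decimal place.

-0.8

Least-cost separating signal: d* solves 35.3 = 63.3 − 9.6·d*, so d* = (63.3 − 35.3)/9.6 ≈ 2.9167.
High-fitness type's separating payoff: 63.3 − 1.8 × d* = 63.3 − 1.8 × (63.3 − 35.3)/9.6 = 63.3 − 50.4/9.6 = 58.05.
Pooling payoff: 0.84 × 63.3 + 0.16 × 35.3 = 58.82.
Difference: 58.05 − 58.82 = -0.77, i.e. -0.8 to one decimal place.
The high-fitness type would prefer the pooling outcome.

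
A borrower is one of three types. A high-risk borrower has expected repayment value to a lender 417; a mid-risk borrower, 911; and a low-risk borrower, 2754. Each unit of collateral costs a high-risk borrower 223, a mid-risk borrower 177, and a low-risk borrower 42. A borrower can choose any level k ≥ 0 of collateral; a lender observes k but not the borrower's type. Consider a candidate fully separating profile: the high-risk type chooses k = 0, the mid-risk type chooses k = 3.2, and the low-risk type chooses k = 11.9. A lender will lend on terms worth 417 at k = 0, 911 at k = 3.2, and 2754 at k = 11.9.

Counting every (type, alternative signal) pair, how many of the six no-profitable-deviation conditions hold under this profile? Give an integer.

Low-risk (own payoff 2754 − 42×11.9 = 2254.2): to k=0 gives 417 → no gain ✓; to k=3.2 gives 911 − 42×3.2 = 776.6 → no gain ✓.
Mid-risk (own payoff 911 − 177×3.2 = 344.6): to k=0 gives 417 → profitable ✗; to k=11.9 gives 2754 − 177×11.9 = 647.7 → profitable ✗.
High-risk (own payoff 417): to k=3.2 gives 911 − 223×3.2 = 197.4 → no gain ✓; to k=11.9 gives 2754 − 223×11.9 = 100.3 → no gain ✓.
4 of the 6 constraints hold; not an equilibrium.

4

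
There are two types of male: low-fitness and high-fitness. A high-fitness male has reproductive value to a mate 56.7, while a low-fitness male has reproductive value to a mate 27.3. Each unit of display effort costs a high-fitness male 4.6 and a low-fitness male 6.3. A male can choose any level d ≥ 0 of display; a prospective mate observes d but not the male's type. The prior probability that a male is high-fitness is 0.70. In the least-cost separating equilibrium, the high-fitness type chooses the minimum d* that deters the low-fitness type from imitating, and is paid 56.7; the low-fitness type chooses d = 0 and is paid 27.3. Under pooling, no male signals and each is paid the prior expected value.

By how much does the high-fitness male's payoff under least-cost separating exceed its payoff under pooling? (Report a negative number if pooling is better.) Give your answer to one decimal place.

Least-cost separating signal: d* solves 27.3 = 56.7 − 6.3·d*, so d* = (56.7 − 27.3)/6.3 ≈ 4.6667.
High-fitness type's separating payoff: 56.7 − 4.6 × d* = 56.7 − 4.6 × (56.7 − 27.3)/6.3 = 56.7 − 135.24/6.3 ≈ 35.233.
Pooling payoff: 0.70 × 56.7 + 0.30 × 27.3 = 47.88.
Difference: 35.233 − 47.88 = -12.647, i.e. -12.6 to one decimal place.
The high-fitness type would prefer the pooling outcome.

-12.6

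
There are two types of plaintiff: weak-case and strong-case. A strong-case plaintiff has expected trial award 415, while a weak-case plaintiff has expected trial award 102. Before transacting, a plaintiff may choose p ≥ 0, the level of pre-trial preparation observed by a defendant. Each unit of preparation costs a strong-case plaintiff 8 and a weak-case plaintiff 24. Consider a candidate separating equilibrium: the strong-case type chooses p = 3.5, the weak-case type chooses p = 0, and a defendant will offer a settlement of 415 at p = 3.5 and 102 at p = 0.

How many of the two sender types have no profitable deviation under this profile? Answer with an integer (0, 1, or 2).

Strong-case type: signal → 415 − 8 × 3.5 = 387; deviate to 0 → 102. IC holds (387 ≥ 102).
Weak-case type: stay at 0 → 102; mimic → 415 − 24 × 3.5 = 331. IC fails (102 < 331).
1 of 2 constraints hold, so this profile is not an equilibrium.

1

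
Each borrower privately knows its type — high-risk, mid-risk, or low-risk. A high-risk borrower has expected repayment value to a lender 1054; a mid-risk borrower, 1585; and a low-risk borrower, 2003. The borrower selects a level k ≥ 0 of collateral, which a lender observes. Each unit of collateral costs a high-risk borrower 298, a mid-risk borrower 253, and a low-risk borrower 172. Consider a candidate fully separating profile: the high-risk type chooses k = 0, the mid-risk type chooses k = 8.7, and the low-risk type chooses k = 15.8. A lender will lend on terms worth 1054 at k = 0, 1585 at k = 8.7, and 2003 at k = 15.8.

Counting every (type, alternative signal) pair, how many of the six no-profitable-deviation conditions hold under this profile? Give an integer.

3

Low-risk (own payoff 2003 − 172×15.8 = -714.6): to k=0 gives 1054 → profitable ✗; to k=8.7 gives 1585 − 172×8.7 = 88.6 → profitable ✗.
Mid-risk (own payoff 1585 − 253×8.7 = -616.1): to k=0 gives 1054 → profitable ✗; to k=15.8 gives 2003 − 253×15.8 = -1994.4 → no gain ✓.
High-risk (own payoff 1054): to k=8.7 gives 1585 − 298×8.7 = -1007.6 → no gain ✓; to k=15.8 gives 2003 − 298×15.8 = -2705.4 → no gain ✓.
3 of the 6 constraints hold; not an equilibrium.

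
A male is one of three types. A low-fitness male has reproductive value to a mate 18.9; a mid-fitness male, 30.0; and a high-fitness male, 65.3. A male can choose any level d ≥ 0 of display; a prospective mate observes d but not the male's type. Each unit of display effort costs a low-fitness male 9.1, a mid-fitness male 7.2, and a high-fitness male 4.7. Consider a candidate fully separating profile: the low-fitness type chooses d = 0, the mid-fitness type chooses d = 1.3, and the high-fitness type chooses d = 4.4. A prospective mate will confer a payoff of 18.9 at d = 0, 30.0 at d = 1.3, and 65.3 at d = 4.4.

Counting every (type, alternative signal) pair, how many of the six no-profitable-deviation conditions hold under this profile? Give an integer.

4

Low-fitness (own payoff 18.9): to d=1.3 gives 30.0 − 9.1×1.3 = 18.17 → no gain ✓; to d=4.4 gives 65.3 − 9.1×4.4 = 25.26 → profitable ✗.
Mid-fitness (own payoff 30.0 − 7.2×1.3 = 20.64): to d=0 gives 18.9 → no gain ✓; to d=4.4 gives 65.3 − 7.2×4.4 = 33.62 → profitable ✗.
High-fitness (own payoff 65.3 − 4.7×4.4 = 44.62): to d=0 gives 18.9 → no gain ✓; to d=1.3 gives 30.0 − 4.7×1.3 = 23.89 → no gain ✓.
4 of the 6 constraints hold; not an equilibrium.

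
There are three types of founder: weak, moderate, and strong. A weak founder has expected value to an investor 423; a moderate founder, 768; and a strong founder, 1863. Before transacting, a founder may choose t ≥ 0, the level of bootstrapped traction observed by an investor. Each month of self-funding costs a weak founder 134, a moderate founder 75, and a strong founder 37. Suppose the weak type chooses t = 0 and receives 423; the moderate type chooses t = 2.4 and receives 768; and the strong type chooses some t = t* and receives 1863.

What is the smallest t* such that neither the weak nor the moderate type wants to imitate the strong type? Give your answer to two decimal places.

17.00

Moderate type (on-path payoff 768 − 75×2.4 = 588) won't mimic when 588 ≥ 1863 − 75·t*, i.e. t* ≥ 17.00.
Weak type (on-path payoff 423) won't mimic when 423 ≥ 1863 − 134·t*, i.e. t* ≥ 10.75.
Both must hold, so t* = max(10.75, 17.00) = 17.00. The moderate type's constraint binds.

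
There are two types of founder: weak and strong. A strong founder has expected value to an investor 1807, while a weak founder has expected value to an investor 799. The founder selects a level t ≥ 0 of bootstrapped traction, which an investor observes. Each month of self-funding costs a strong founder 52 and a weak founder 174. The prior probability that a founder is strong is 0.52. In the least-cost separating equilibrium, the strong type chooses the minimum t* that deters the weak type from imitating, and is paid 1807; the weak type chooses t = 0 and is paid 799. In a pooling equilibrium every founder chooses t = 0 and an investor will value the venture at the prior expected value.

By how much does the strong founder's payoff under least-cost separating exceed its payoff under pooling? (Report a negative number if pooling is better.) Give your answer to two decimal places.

182.60

Least-cost separating signal: t* solves 799 = 1807 − 174·t*, so t* = (1807 − 799)/174 ≈ 5.7931.
Strong type's separating payoff: 1807 − 52 × t* = 1807 − 52 × (1807 − 799)/174 = 1807 − 52416/174 ≈ 1505.7586.
Pooling payoff: 0.52 × 1807 + 0.48 × 799 = 1323.16.
Difference: 1505.7586 − 1323.16 = 182.5986, i.e. 182.60 to two decimal places.
The strong type prefers to separate.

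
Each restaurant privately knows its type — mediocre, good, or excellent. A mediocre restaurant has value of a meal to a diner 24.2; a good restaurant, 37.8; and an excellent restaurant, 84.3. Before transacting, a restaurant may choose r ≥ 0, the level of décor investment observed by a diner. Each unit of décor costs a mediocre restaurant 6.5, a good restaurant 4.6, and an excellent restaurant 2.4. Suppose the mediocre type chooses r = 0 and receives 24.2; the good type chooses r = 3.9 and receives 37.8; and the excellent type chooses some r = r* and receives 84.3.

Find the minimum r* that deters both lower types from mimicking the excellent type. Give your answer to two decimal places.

14.01

Good type (on-path payoff 37.8 − 4.6×3.9 = 19.86) won't mimic when 19.86 ≥ 84.3 − 4.6·r*, i.e. r* ≥ 14.01.
Mediocre type (on-path payoff 24.2) won't mimic when 24.2 ≥ 84.3 − 6.5·r*, i.e. r* ≥ 9.25.
Both must hold, so r* = max(9.25, 14.01) = 14.01. The good type's constraint binds.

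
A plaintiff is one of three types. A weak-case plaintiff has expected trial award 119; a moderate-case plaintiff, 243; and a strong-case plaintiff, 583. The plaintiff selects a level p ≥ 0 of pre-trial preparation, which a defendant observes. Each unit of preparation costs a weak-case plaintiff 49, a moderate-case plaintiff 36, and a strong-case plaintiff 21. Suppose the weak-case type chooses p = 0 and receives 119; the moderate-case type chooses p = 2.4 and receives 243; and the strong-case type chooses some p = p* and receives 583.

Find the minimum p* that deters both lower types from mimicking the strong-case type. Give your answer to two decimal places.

11.84

Weak-case type (on-path payoff 119) won't mimic when 119 ≥ 583 − 49·p*, i.e. p* ≥ 9.47.
Moderate-case type (on-path payoff 243 − 36×2.4 = 156.6) won't mimic when 156.6 ≥ 583 − 36·p*, i.e. p* ≥ 11.84.
Both must hold, so p* = max(9.47, 11.84) = 11.84. The moderate-case type's constraint binds.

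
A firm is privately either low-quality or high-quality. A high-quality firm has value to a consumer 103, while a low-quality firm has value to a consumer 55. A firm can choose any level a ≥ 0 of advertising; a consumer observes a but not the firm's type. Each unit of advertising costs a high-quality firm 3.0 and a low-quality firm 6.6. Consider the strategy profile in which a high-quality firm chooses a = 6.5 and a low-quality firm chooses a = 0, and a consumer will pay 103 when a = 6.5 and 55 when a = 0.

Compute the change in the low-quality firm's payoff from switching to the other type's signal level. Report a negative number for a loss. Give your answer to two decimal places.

5.10

Playing a = 0 the low-quality firm receives 55.
Deviating to a = 6.5 brings payment 103 at cost 6.6 × 6.5 = 42.9, netting 60.1.
Gain from deviating: 60.1 − 55 = 5.10.
The gain is positive, so the low-quality type's incentive-compatibility constraint is violated — this profile is not a separating equilibrium.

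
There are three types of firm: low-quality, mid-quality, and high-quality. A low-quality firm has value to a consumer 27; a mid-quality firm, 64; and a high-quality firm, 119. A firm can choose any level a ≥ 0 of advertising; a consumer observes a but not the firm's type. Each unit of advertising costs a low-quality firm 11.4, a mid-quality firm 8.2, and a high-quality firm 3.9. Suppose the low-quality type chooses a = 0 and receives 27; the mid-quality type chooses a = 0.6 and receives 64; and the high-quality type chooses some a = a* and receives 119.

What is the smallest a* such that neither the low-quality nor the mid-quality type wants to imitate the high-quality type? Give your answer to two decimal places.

8.07

Mid-quality type (on-path payoff 64 − 8.2×0.6 = 59.08) won't mimic when 59.08 ≥ 119 − 8.2·a*, i.e. a* ≥ 7.31.
Low-quality type (on-path payoff 27) won't mimic when 27 ≥ 119 − 11.4·a*, i.e. a* ≥ 8.07.
Both must hold, so a* = max(8.07, 7.31) = 8.07. The low-quality type's constraint binds.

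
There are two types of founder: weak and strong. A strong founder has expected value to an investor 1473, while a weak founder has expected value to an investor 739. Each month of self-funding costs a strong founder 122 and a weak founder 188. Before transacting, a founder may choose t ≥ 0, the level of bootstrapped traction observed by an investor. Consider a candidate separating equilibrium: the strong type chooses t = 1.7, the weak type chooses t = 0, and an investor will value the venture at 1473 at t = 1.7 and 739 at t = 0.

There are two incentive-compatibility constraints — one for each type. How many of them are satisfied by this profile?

1

Strong type: signal → 1473 − 122 × 1.7 = 1265.6; deviate to 0 → 739. IC holds (1265.6 ≥ 739).
Weak type: stay at 0 → 739; mimic → 1473 − 188 × 1.7 = 1153.4. IC fails (739 < 1153.4).
1 of 2 constraints hold, so this profile is not an equilibrium.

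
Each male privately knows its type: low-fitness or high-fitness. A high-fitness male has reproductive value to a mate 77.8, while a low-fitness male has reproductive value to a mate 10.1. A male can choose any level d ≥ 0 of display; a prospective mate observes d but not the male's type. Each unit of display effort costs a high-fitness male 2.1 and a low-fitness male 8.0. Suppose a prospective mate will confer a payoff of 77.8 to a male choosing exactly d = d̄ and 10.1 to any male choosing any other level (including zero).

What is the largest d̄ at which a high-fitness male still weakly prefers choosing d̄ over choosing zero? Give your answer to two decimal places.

32.24

Choosing d̄ yields the high-fitness type 77.8 − 2.1·d̄; choosing zero yields 10.1.
The high-fitness type is indifferent at 77.8 − 2.1·d̄ = 10.1, i.e. d̄ = (77.8 − 10.1) / 2.1 ≈ 32.24.
For any d̄ above 32.24 the high-fitness type would rather pool at zero, so separation collapses.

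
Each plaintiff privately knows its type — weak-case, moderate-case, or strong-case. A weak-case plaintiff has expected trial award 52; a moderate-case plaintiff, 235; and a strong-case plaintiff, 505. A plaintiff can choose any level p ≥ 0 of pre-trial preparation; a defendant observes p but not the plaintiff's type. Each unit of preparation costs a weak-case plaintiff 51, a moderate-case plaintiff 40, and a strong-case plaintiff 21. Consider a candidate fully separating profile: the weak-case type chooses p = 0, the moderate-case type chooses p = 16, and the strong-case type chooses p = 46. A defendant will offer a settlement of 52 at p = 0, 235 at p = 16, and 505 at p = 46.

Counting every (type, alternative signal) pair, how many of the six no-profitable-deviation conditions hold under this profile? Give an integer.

3

Moderate-case (own payoff 235 − 40×16 = -405): to p=0 gives 52 → profitable ✗; to p=46 gives 505 − 40×46 = -1335 → no gain ✓.
Weak-case (own payoff 52): to p=16 gives 235 − 51×16 = -581 → no gain ✓; to p=46 gives 505 − 51×46 = -1841 → no gain ✓.
Strong-case (own payoff 505 − 21×46 = -461): to p=0 gives 52 → profitable ✗; to p=16 gives 235 − 21×16 = -101 → profitable ✗.
3 of the 6 constraints hold; not an equilibrium.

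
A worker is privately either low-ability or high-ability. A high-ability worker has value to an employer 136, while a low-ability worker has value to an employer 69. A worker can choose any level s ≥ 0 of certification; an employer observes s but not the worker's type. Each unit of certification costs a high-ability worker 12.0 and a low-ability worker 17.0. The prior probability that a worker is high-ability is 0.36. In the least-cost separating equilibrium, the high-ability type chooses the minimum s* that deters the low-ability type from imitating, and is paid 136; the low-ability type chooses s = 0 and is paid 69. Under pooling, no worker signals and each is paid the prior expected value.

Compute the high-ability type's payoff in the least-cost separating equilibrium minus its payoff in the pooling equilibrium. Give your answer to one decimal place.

-4.4

Least-cost separating signal: s* solves 69 = 136 − 17.0·s*, so s* = (136 − 69)/17.0 ≈ 3.9412.
High-ability type's separating payoff: 136 − 12.0 × s* = 136 − 12.0 × (136 − 69)/17.0 = 136 − 804/17.0 ≈ 88.706.
Pooling payoff: 0.36 × 136 + 0.64 × 69 = 93.12.
Difference: 88.706 − 93.12 = -4.414, i.e. -4.4 to one decimal place.
The high-ability type would prefer the pooling outcome.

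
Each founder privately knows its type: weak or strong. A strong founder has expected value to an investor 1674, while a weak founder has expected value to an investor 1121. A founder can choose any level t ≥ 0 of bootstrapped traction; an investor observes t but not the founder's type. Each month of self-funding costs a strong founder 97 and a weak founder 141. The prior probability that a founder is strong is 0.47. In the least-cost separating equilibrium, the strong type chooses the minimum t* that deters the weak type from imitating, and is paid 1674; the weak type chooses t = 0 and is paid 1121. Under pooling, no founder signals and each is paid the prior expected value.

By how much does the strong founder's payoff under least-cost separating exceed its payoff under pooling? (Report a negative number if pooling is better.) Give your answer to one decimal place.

-87.3

Least-cost separating signal: t* solves 1121 = 1674 − 141·t*, so t* = (1674 − 1121)/141 ≈ 3.9220.
Strong type's separating payoff: 1674 − 97 × t* = 1674 − 97 × (1674 − 1121)/141 = 1674 − 53641/141 ≈ 1293.567.
Pooling payoff: 0.47 × 1674 + 0.53 × 1121 = 1380.91.
Difference: 1293.567 − 1380.91 = -87.343, i.e. -87.3 to one decimal place.
The strong type would prefer the pooling outcome.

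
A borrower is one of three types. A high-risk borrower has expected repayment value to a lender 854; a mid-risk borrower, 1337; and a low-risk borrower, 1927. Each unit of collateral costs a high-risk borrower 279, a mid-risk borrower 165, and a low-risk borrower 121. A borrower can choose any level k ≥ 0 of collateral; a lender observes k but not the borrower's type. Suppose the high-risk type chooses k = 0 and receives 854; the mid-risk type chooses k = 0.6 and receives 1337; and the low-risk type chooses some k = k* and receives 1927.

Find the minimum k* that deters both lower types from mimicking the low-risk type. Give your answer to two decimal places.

High-risk type (on-path payoff 854) won't mimic when 854 ≥ 1927 − 279·k*, i.e. k* ≥ 3.85.
Mid-risk type (on-path payoff 1337 − 165×0.6 = 1238) won't mimic when 1238 ≥ 1927 − 165·k*, i.e. k* ≥ 4.18.
Both must hold, so k* = max(3.85, 4.18) = 4.18. The mid-risk type's constraint binds.

4.18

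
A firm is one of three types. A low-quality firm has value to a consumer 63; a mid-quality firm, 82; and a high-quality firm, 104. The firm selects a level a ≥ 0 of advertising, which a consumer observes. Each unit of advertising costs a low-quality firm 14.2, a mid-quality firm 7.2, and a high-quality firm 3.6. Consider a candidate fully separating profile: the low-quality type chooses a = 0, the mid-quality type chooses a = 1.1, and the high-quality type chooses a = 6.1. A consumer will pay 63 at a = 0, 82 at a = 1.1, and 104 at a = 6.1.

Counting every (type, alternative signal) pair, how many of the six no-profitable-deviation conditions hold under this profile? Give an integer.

High-quality (own payoff 104 − 3.6×6.1 = 82.04): to a=0 gives 63 → no gain ✓; to a=1.1 gives 82 − 3.6×1.1 = 78.04 → no gain ✓.
Mid-quality (own payoff 82 − 7.2×1.1 = 74.08): to a=0 gives 63 → no gain ✓; to a=6.1 gives 104 − 7.2×6.1 = 60.08 → no gain ✓.
Low-quality (own payoff 63): to a=1.1 gives 82 − 14.2×1.1 = 66.38 → profitable ✗; to a=6.1 gives 104 − 14.2×6.1 = 17.38 → no gain ✓.
5 of the 6 constraints hold; not an equilibrium.

5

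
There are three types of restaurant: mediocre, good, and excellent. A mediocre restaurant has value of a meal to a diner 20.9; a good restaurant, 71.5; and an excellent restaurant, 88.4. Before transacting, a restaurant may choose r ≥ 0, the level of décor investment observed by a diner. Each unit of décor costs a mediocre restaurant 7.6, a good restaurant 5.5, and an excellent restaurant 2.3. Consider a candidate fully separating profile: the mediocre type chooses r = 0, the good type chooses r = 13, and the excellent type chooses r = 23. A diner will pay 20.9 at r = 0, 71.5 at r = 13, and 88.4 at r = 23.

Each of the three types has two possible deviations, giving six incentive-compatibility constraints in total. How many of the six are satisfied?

4

Good (own payoff 71.5 − 5.5×13 = 0): to r=0 gives 20.9 → profitable ✗; to r=23 gives 88.4 − 5.5×23 = -38.1 → no gain ✓.
Excellent (own payoff 88.4 − 2.3×23 = 35.5): to r=0 gives 20.9 → no gain ✓; to r=13 gives 71.5 − 2.3×13 = 41.6 → profitable ✗.
Mediocre (own payoff 20.9): to r=13 gives 71.5 − 7.6×13 = -27.3 → no gain ✓; to r=23 gives 88.4 − 7.6×23 = -86.4 → no gain ✓.
4 of the 6 constraints hold; not an equilibrium.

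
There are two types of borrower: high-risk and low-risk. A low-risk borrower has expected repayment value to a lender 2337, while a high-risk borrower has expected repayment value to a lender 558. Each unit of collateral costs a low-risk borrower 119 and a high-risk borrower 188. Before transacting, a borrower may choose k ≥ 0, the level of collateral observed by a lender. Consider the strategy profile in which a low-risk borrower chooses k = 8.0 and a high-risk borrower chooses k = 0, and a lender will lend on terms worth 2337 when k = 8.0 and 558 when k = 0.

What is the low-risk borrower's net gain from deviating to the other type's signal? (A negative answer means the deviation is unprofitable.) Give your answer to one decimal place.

-827.0

Playing k = 8.0 the low-risk borrower receives 2337 − 119 × 8.0 = 1385.
Deviating to k = 0 yields 558 instead.
Gain from deviating: 558 − 1385 = -827.0.
The gain is negative, so the low-risk type's incentive-compatibility constraint is satisfied.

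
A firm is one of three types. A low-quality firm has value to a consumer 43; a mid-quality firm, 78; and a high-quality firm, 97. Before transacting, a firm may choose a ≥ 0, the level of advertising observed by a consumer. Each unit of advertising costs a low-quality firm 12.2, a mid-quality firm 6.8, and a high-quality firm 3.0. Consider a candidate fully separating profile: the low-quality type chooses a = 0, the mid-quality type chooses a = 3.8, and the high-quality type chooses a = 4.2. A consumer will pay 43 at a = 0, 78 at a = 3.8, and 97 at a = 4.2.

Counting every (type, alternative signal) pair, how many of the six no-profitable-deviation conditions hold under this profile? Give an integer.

Low-quality (own payoff 43): to a=3.8 gives 78 − 12.2×3.8 = 31.64 → no gain ✓; to a=4.2 gives 97 − 12.2×4.2 = 45.76 → profitable ✗.
Mid-quality (own payoff 78 − 6.8×3.8 = 52.16): to a=0 gives 43 → no gain ✓; to a=4.2 gives 97 − 6.8×4.2 = 68.44 → profitable ✗.
High-quality (own payoff 97 − 3.0×4.2 = 84.4): to a=0 gives 43 → no gain ✓; to a=3.8 gives 78 − 3.0×3.8 = 66.6 → no gain ✓.
4 of the 6 constraints hold; not an equilibrium.

4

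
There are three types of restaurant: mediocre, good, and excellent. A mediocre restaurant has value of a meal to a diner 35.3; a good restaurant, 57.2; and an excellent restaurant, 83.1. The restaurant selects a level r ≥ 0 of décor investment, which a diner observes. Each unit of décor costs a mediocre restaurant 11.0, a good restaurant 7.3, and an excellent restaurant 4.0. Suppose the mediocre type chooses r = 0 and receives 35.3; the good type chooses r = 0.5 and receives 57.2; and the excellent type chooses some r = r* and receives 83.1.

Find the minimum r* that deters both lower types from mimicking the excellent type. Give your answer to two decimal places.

4.35

Good type (on-path payoff 57.2 − 7.3×0.5 = 53.55) won't mimic when 53.55 ≥ 83.1 − 7.3·r*, i.e. r* ≥ 4.05.
Mediocre type (on-path payoff 35.3) won't mimic when 35.3 ≥ 83.1 − 11.0·r*, i.e. r* ≥ 4.35.
Both must hold, so r* = max(4.35, 4.05) = 4.35. The mediocre type's constraint binds.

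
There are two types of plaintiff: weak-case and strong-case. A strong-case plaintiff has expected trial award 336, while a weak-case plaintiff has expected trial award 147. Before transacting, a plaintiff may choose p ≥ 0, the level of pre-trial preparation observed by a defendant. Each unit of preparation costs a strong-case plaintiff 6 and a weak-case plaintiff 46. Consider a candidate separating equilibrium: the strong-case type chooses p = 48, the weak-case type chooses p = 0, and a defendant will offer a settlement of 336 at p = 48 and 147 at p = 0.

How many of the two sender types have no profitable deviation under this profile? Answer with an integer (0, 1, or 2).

1

Strong-case type: signal → 336 − 6 × 48 = 48; deviate to 0 → 147. IC fails (48 < 147).
Weak-case type: stay at 0 → 147; mimic → 336 − 46 × 48 = -1872. IC holds (147 ≥ -1872).
1 of 2 constraints hold, so this profile is not an equilibrium.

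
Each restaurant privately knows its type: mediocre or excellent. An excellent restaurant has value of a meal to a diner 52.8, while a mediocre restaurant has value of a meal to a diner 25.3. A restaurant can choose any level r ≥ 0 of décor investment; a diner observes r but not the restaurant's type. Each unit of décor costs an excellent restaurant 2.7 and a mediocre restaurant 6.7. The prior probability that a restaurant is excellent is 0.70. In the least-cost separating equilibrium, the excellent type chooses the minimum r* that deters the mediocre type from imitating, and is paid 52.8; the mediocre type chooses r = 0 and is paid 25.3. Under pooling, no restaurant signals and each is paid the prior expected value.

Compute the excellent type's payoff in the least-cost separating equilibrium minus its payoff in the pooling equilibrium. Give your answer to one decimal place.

-2.8

Least-cost separating signal: r* solves 25.3 = 52.8 − 6.7·r*, so r* = (52.8 − 25.3)/6.7 ≈ 4.1045.
Excellent type's separating payoff: 52.8 − 2.7 × r* = 52.8 − 2.7 × (52.8 − 25.3)/6.7 = 52.8 − 74.25/6.7 ≈ 41.718.
Pooling payoff: 0.70 × 52.8 + 0.30 × 25.3 = 44.55.
Difference: 41.718 − 44.55 = -2.832, i.e. -2.8 to one decimal place.
The excellent type would prefer the pooling outcome.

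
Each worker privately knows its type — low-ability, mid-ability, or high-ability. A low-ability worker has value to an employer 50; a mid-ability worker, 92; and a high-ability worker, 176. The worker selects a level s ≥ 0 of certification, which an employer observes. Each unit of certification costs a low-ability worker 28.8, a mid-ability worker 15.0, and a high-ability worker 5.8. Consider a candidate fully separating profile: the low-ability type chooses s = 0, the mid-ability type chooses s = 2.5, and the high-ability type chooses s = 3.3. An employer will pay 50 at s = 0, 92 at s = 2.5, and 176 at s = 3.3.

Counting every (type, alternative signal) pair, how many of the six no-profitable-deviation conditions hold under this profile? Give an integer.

4

Mid-ability (own payoff 92 − 15.0×2.5 = 54.5): to s=0 gives 50 → no gain ✓; to s=3.3 gives 176 − 15.0×3.3 = 126.5 → profitable ✗.
High-ability (own payoff 176 − 5.8×3.3 = 156.86): to s=0 gives 50 → no gain ✓; to s=2.5 gives 92 − 5.8×2.5 = 77.5 → no gain ✓.
Low-ability (own payoff 50): to s=2.5 gives 92 − 28.8×2.5 = 20 → no gain ✓; to s=3.3 gives 176 − 28.8×3.3 = 80.96 → profitable ✗.
4 of the 6 constraints hold; not an equilibrium.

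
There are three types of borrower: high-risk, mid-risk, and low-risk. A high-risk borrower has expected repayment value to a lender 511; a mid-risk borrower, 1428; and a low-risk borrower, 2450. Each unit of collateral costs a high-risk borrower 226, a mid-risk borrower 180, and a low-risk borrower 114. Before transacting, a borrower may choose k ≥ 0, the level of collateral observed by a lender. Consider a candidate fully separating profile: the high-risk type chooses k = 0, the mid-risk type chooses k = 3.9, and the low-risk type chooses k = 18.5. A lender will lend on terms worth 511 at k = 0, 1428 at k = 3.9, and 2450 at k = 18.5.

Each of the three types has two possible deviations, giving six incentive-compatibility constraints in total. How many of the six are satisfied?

3

Low-risk (own payoff 2450 − 114×18.5 = 341): to k=0 gives 511 → profitable ✗; to k=3.9 gives 1428 − 114×3.9 = 983.4 → profitable ✗.
High-risk (own payoff 511): to k=3.9 gives 1428 − 226×3.9 = 546.6 → profitable ✗; to k=18.5 gives 2450 − 226×18.5 = -1731 → no gain ✓.
Mid-risk (own payoff 1428 − 180×3.9 = 726): to k=0 gives 511 → no gain ✓; to k=18.5 gives 2450 − 180×18.5 = -880 → no gain ✓.
3 of the 6 constraints hold; not an equilibrium.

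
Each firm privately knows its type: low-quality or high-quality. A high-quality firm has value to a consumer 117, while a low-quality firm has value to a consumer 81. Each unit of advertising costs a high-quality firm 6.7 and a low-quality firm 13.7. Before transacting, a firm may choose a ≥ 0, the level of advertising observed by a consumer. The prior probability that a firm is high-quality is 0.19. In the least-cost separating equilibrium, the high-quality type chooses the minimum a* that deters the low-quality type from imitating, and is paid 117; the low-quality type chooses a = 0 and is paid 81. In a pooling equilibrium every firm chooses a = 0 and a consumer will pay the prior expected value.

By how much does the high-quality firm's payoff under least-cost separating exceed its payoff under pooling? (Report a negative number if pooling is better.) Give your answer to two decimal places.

11.55

Least-cost separating signal: a* solves 81 = 117 − 13.7·a*, so a* = (117 − 81)/13.7 ≈ 2.6277.
High-quality type's separating payoff: 117 − 6.7 × a* = 117 − 6.7 × (117 − 81)/13.7 = 117 − 241.2/13.7 ≈ 99.3942.
Pooling payoff: 0.19 × 117 + 0.81 × 81 = 87.84.
Difference: 99.3942 − 87.84 = 11.5542, i.e. 11.55 to two decimal places.
The high-quality type prefers to separate.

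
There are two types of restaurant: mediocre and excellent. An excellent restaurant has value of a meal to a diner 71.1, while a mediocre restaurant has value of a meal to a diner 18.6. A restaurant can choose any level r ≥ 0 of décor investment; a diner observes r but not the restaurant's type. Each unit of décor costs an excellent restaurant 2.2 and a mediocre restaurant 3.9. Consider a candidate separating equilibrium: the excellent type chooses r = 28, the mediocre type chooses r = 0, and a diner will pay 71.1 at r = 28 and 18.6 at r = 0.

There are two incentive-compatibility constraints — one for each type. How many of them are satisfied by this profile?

1

Excellent type: signal → 71.1 − 2.2 × 28 = 9.5; deviate to 0 → 18.6. IC fails (9.5 < 18.6).
Mediocre type: stay at 0 → 18.6; mimic → 71.1 − 3.9 × 28 = -38.1. IC holds (18.6 ≥ -38.1).
1 of 2 constraints hold, so this profile is not an equilibrium.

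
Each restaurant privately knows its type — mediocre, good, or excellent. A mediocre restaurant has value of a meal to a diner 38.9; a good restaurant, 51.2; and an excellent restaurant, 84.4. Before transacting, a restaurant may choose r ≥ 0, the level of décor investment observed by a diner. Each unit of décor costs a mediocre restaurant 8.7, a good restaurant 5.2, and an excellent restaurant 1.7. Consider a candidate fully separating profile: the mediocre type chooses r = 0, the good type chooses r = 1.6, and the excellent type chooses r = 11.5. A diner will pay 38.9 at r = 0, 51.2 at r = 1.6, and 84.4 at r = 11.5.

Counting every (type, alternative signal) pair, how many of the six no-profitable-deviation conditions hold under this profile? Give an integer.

6

Good (own payoff 51.2 − 5.2×1.6 = 42.88): to r=0 gives 38.9 → no gain ✓; to r=11.5 gives 84.4 − 5.2×11.5 = 24.6 → no gain ✓.
Mediocre (own payoff 38.9): to r=1.6 gives 51.2 − 8.7×1.6 = 37.28 → no gain ✓; to r=11.5 gives 84.4 − 8.7×11.5 = -15.65 → no gain ✓.
Excellent (own payoff 84.4 − 1.7×11.5 = 64.85): to r=0 gives 38.9 → no gain ✓; to r=1.6 gives 51.2 − 1.7×1.6 = 48.48 → no gain ✓.
6 of the 6 constraints hold; this profile is a separating equilibrium.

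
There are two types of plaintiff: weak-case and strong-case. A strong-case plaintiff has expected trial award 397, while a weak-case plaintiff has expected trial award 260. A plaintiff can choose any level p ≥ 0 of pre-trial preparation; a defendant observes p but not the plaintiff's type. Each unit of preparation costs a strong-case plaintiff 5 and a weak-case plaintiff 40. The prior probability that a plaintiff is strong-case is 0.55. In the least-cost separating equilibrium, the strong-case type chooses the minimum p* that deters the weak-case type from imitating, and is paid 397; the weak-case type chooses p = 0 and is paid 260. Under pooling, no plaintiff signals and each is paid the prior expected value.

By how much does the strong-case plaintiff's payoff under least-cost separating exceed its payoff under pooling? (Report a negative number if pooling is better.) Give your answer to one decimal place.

Least-cost separating signal: p* solves 260 = 397 − 40·p*, so p* = (397 − 260)/40 = 3.425.
Strong-case type's separating payoff: 397 − 5 × p* = 397 − 5 × (397 − 260)/40 = 397 − 685/40 = 379.875.
Pooling payoff: 0.55 × 397 + 0.45 × 260 = 335.35.
Difference: 379.875 − 335.35 = 44.525, i.e. 44.5 to one decimal place.
The strong-case type prefers to separate.

44.5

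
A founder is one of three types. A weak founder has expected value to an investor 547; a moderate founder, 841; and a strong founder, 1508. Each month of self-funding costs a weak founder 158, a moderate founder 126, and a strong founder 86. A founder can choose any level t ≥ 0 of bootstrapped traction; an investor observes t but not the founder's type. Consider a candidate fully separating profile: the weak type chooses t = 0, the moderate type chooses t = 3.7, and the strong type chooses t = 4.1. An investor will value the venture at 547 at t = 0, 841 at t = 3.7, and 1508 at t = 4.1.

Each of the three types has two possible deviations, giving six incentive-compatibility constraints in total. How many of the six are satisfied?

Strong (own payoff 1508 − 86×4.1 = 1155.4): to t=0 gives 547 → no gain ✓; to t=3.7 gives 841 − 86×3.7 = 522.8 → no gain ✓.
Weak (own payoff 547): to t=3.7 gives 841 − 158×3.7 = 256.4 → no gain ✓; to t=4.1 gives 1508 − 158×4.1 = 860.2 → profitable ✗.
Moderate (own payoff 841 − 126×3.7 = 374.8): to t=0 gives 547 → profitable ✗; to t=4.1 gives 1508 − 126×4.1 = 991.4 → profitable ✗.
3 of the 6 constraints hold; not an equilibrium.

3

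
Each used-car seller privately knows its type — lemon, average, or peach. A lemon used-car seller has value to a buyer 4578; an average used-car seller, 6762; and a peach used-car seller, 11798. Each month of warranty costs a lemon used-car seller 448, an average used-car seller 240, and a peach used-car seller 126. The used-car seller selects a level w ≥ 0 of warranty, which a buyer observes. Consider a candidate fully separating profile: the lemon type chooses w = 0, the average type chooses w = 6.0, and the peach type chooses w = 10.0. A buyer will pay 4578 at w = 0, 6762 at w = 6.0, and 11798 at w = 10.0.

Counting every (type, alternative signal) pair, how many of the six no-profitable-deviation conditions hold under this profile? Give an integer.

Peach (own payoff 11798 − 126×10.0 = 10538): to w=0 gives 4578 → no gain ✓; to w=6.0 gives 6762 − 126×6.0 = 6006 → no gain ✓.
Lemon (own payoff 4578): to w=6.0 gives 6762 − 448×6.0 = 4074 → no gain ✓; to w=10.0 gives 11798 − 448×10.0 = 7318 → profitable ✗.
Average (own payoff 6762 − 240×6.0 = 5322): to w=0 gives 4578 → no gain ✓; to w=10.0 gives 11798 − 240×10.0 = 9398 → profitable ✗.
4 of the 6 constraints hold; not an equilibrium.

4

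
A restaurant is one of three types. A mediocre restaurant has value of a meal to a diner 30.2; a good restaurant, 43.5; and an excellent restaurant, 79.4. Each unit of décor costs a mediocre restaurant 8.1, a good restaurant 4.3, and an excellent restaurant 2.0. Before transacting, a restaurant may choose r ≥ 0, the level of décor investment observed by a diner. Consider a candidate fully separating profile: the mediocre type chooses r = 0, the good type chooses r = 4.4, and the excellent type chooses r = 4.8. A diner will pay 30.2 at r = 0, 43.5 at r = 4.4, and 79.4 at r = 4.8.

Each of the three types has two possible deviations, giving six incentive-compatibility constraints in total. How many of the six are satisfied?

Excellent (own payoff 79.4 − 2.0×4.8 = 69.8): to r=0 gives 30.2 → no gain ✓; to r=4.4 gives 43.5 − 2.0×4.4 = 34.7 → no gain ✓.
Good (own payoff 43.5 − 4.3×4.4 = 24.58): to r=0 gives 30.2 → profitable ✗; to r=4.8 gives 79.4 − 4.3×4.8 = 58.76 → profitable ✗.
Mediocre (own payoff 30.2): to r=4.4 gives 43.5 − 8.1×4.4 = 7.86 → no gain ✓; to r=4.8 gives 79.4 − 8.1×4.8 = 40.52 → profitable ✗.
3 of the 6 constraints hold; not an equilibrium.

3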